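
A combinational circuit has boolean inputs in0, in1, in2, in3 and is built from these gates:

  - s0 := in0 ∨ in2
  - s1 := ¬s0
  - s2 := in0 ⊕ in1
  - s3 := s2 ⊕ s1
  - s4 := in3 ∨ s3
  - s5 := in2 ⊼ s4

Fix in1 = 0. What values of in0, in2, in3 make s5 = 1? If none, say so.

in0=0 in2=0 in3=0

s5 = in2 ⊼ s4 must be 1, so at least one of in2, s4 is 0.
Check with in1 = 0 and in0=0, in2=0, in3=0:
s0 = in0 ∨ in2 = 0 ∨ 0 = 0
s1 = ¬s0 = ¬0 = 1
s2 = in0 ⊕ in1 = 0 ⊕ 0 = 0
s3 = s2 ⊕ s1 = 0 ⊕ 1 = 1
s4 = in3 ∨ s3 = 0 ∨ 1 = 1
s5 = in2 ⊼ s4 = 0 ⊼ 1 = 1
So s5 = 1.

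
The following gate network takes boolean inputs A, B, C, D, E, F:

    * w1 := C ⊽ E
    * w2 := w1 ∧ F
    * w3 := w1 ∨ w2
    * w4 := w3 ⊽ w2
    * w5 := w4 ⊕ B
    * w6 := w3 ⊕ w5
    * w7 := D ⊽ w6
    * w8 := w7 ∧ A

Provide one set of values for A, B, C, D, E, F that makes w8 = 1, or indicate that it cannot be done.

A=1 B=1 C=0 D=0 E=1 F=1

w8 = w7 ∧ A must be 1, so both w7 = 1 and A = 1.
w7 = D ⊽ w6 must be 1, so both D = 0 and w6 = 0.
w6 = w3 ⊕ w5 must be 0, so w3 and w5 are equal.
Check with A=1 B=1 C=0 D=0 E=1 F=1:
w1 = C ⊽ E = 0 ⊽ 1 = 0
w2 = w1 ∧ F = 0 ∧ 1 = 0
w3 = w1 ∨ w2 = 0 ∨ 0 = 0
w4 = w3 ⊽ w2 = 0 ⊽ 0 = 1
w5 = w4 ⊕ B = 1 ⊕ 1 = 0
w6 = w3 ⊕ w5 = 0 ⊕ 0 = 0
w7 = D ⊽ w6 = 0 ⊽ 0 = 1
w8 = w7 ∧ A = 1 ∧ 1 = 1
So w8 = 1 as required.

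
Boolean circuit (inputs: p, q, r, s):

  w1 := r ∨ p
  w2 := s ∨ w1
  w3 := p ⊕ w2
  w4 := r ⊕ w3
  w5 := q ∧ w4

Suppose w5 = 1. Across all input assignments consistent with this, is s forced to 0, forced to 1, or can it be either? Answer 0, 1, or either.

Both values of s occur among assignments with w5 = 1:
  s=0: p=1, q=1, r=1, s=0
  s=1: p=0, q=1, r=0, s=1

either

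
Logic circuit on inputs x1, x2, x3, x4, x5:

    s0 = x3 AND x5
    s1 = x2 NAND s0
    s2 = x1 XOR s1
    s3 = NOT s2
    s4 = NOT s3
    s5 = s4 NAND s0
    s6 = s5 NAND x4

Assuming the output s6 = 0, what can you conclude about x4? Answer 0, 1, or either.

1

s6 = s5 NAND x4 must be 0, so both s5 = 1 and x4 = 1.
s5 = s4 NAND s0 must be 1, so at least one of s4, s0 is 0.
Every assignment with s6 = 0 has x4 = 1; there are 14 such assignment(s).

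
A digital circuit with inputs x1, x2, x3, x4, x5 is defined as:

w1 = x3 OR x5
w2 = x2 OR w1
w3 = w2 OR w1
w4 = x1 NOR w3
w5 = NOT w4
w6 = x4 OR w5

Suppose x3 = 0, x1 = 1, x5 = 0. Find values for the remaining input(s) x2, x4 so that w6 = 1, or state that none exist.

w6 = x4 OR w5 must be 1, so at least one of x4, w5 is 1.
Check with x3 = 0, x1 = 1, x5 = 0 and x2=1, x4=0:
w1 = x3 OR x5 = 0 OR 0 = 0
w2 = x2 OR w1 = 1 OR 0 = 1
w3 = w2 OR w1 = 1 OR 0 = 1
w4 = x1 NOR w3 = 1 NOR 1 = 0
w5 = NOT w4 = NOT 0 = 1
w6 = x4 OR w5 = 0 OR 1 = 1
So w6 = 1.

x2=1, x4=0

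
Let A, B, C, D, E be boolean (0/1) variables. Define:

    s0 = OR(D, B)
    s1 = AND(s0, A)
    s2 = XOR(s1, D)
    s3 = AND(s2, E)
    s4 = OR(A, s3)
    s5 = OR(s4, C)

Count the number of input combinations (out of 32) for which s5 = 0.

s5 = OR(s4, C) must be 0, so both s4 = 0 and C = 0.
Enumerating the 32 input combinations, 6 give s5 = 0 and 26 give s5 = 1.

6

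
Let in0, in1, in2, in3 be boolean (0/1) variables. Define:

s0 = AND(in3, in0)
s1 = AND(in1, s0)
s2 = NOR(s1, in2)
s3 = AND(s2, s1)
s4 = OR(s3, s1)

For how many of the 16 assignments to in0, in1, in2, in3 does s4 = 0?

s4 = OR(s3, s1) must be 0, so both s3 = 0 and s1 = 0.
Enumerating the 16 input combinations, 14 give s4 = 0 and 2 give s4 = 1.

14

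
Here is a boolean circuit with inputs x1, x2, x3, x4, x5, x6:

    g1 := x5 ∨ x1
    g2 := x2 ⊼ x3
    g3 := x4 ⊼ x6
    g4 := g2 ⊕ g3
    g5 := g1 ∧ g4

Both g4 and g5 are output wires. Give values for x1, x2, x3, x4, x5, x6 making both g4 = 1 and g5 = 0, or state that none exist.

Check with x1=0, x2=1, x3=1, x4=0, x5=0, x6=0:
g1 = x5 ∨ x1 = 0 ∨ 0 = 0
g2 = x2 ⊼ x3 = 1 ⊼ 1 = 0
g3 = x4 ⊼ x6 = 0 ⊼ 0 = 1
g4 = g2 ⊕ g3 = 0 ⊕ 1 = 1
g5 = g1 ∧ g4 = 0 ∧ 1 = 0
So g4 = 1 and g5 = 0.

x1=0, x2=1, x3=1, x4=0, x5=0, x6=0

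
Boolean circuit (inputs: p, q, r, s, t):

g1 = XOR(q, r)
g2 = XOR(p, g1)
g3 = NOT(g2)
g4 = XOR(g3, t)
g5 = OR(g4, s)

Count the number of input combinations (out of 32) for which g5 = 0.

g5 = OR(g4, s) must be 0, so both g4 = 0 and s = 0.
g4 = XOR(g3, t) must be 0, so g3 and t are equal.
Enumerating the 32 input combinations, 8 give g5 = 0 and 24 give g5 = 1.

8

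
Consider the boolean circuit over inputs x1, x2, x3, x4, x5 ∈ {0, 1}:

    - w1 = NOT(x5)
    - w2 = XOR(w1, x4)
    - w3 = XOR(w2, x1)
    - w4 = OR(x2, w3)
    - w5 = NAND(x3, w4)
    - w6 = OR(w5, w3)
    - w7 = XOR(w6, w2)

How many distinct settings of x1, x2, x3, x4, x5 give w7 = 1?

w7 = XOR(w6, w2) must be 1, so w6 and w2 differ.
Enumerating the 32 input combinations, 16 give w7 = 1 and 16 give w7 = 0.

16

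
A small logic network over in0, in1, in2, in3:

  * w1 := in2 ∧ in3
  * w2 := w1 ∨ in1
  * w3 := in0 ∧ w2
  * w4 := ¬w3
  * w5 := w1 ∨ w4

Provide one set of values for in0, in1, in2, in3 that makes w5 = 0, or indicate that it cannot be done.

w5 = w1 ∨ w4 must be 0, so both w1 = 0 and w4 = 0.
w1 = in2 ∧ in3 must be 0, so at least one of in2, in3 is 0.
Check with in0=1, in1=1, in2=1, in3=0:
w1 = in2 ∧ in3 = 1 ∧ 0 = 0
w2 = w1 ∨ in1 = 0 ∨ 1 = 1
w3 = in0 ∧ w2 = 1 ∧ 1 = 1
w4 = ¬w3 = ¬1 = 0
w5 = w1 ∨ w4 = 0 ∨ 0 = 0
So w5 = 0 as required.

in0=1, in1=1, in2=1, in3=0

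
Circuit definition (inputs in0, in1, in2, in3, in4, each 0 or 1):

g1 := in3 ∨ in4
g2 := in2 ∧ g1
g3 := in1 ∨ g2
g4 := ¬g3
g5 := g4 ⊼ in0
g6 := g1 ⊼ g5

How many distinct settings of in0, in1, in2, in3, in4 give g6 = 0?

g6 = g1 ⊼ g5 must be 0, so both g1 = 1 and g5 = 1.
g1 = in3 ∨ in4 must be 1, so at least one of in3, in4 is 1.
g5 = g4 ⊼ in0 must be 1, so at least one of g4, in0 is 0.
Enumerating the 32 input combinations, 21 give g6 = 0 and 11 give g6 = 1.

21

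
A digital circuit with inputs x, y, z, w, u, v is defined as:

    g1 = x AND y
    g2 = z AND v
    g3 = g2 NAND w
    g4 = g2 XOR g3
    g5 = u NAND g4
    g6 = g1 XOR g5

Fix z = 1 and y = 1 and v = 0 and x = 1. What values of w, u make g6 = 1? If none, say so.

g6 = g1 XOR g5 must be 1, so g1 and g5 differ.
Check with z = 1 and y = 1 and v = 0 and x = 1 and w=1, u=1:
g1 = x AND y = 1 AND 1 = 1
g2 = z AND v = 1 AND 0 = 0
g3 = g2 NAND w = 0 NAND 1 = 1
g4 = g2 XOR g3 = 0 XOR 1 = 1
g5 = u NAND g4 = 1 NAND 1 = 0
g6 = g1 XOR g5 = 1 XOR 0 = 1
So g6 = 1.

w=1 u=1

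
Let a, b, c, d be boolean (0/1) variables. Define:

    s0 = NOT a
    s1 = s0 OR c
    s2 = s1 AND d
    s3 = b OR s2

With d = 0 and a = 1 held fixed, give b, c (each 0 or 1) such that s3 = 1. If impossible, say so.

b=1, c=0

s3 = b OR s2 must be 1, so at least one of b, s2 is 1.
Check with d = 0 and a = 1 and b=1, c=0:
s0 = NOT a = NOT 1 = 0
s1 = s0 OR c = 0 OR 0 = 0
s2 = s1 AND d = 0 AND 0 = 0
s3 = b OR s2 = 1 OR 0 = 1
So s3 = 1.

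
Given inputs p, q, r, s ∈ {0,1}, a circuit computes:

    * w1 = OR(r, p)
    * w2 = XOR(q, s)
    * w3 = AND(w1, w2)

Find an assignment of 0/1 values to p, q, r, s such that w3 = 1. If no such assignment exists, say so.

p=1, q=0, r=1, s=1

w3 = AND(w1, w2) must be 1, so both w1 = 1 and w2 = 1.
w1 = OR(r, p) must be 1, so at least one of r, p is 1.
Check with p=1, q=0, r=1, s=1:
w1 = OR(r, p) = OR(1, 1) = 1
w2 = XOR(q, s) = XOR(0, 1) = 1
w3 = AND(w1, w2) = AND(1, 1) = 1
So w3 = 1 as required.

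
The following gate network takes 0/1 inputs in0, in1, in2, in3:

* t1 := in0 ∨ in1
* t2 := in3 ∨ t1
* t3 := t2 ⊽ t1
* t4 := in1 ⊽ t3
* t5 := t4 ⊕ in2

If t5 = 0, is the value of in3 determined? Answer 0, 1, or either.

either

Both values of in3 occur among assignments with t5 = 0:
  in3=0: in0=0, in1=0, in2=0, in3=0
  in3=1: in0=0, in1=0, in2=1, in3=1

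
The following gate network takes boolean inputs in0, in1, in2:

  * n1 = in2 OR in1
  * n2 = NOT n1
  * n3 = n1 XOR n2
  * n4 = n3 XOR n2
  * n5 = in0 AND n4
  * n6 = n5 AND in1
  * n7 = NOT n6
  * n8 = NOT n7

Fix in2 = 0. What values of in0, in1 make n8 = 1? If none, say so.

n8 = NOT n7 must be 1, so n7 = 0.
Check with in2 = 0 and in0=1, in1=1:
n1 = in2 OR in1 = 0 OR 1 = 1
n2 = NOT n1 = NOT 1 = 0
n3 = n1 XOR n2 = 1 XOR 0 = 1
n4 = n3 XOR n2 = 1 XOR 0 = 1
n5 = in0 AND n4 = 1 AND 1 = 1
n6 = n5 AND in1 = 1 AND 1 = 1
n7 = NOT n6 = NOT 1 = 0
n8 = NOT n7 = NOT 0 = 1
So n8 = 1.

in0=1 in1=1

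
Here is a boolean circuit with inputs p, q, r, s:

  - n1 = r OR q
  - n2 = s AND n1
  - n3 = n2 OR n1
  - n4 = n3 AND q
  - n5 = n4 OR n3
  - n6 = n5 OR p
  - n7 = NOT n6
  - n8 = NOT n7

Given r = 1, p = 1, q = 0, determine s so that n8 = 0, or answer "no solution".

no solution exists

With r = 1, p = 1, q = 0 fixed, none of the 2 settings of s give n8 = 0.
For example, with s=0:
n1 = r OR q = 1 OR 0 = 1
n2 = s AND n1 = 0 AND 1 = 0
n3 = n2 OR n1 = 0 OR 1 = 1
n4 = n3 AND q = 1 AND 0 = 0
n5 = n4 OR n3 = 0 OR 1 = 1
n6 = n5 OR p = 1 OR 1 = 1
n7 = NOT n6 = NOT 1 = 0
n8 = NOT n7 = NOT 0 = 1
giving n8 = 1 ≠ 0.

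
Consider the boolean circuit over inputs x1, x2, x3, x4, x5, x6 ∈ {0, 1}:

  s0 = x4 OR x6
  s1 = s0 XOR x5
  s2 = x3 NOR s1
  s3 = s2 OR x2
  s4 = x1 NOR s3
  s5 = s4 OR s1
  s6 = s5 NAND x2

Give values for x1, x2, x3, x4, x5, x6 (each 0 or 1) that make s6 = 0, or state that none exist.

Check with x1=0, x2=1, x3=0, x4=1, x5=0, x6=1:
s0 = x4 OR x6 = 1 OR 1 = 1
s1 = s0 XOR x5 = 1 XOR 0 = 1
s2 = x3 NOR s1 = 0 NOR 1 = 0
s3 = s2 OR x2 = 0 OR 1 = 1
s4 = x1 NOR s3 = 0 NOR 1 = 0
s5 = s4 OR s1 = 0 OR 1 = 1
s6 = s5 NAND x2 = 1 NAND 1 = 0
So s6 = 0 as required.

x1=0, x2=1, x3=0, x4=1, x5=0, x6=1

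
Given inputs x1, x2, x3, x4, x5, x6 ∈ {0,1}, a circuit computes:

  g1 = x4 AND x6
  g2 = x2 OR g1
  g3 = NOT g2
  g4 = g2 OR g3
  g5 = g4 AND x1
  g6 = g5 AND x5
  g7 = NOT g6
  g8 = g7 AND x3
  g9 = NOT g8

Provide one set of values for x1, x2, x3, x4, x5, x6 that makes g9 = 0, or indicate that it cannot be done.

g9 = NOT g8 must be 0, so g8 = 1.
g8 = g7 AND x3 must be 1, so both g7 = 1 and x3 = 1.
g7 = NOT g6 must be 1, so g6 = 0.
Check with x1=1, x2=1, x3=1, x4=1, x5=0, x6=0:
g1 = x4 AND x6 = 1 AND 0 = 0
g2 = x2 OR g1 = 1 OR 0 = 1
g3 = NOT g2 = NOT 1 = 0
g4 = g2 OR g3 = 1 OR 0 = 1
g5 = g4 AND x1 = 1 AND 1 = 1
g6 = g5 AND x5 = 1 AND 0 = 0
g7 = NOT g6 = NOT 0 = 1
g8 = g7 AND x3 = 1 AND 1 = 1
g9 = NOT g8 = NOT 1 = 0
So g9 = 0 as required.

x1=1, x2=1, x3=1, x4=1, x5=0, x6=0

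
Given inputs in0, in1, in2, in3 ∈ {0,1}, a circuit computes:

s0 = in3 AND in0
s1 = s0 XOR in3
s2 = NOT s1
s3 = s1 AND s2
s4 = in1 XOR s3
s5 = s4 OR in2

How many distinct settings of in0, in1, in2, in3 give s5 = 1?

12

s5 = s4 OR in2 must be 1, so at least one of s4, in2 is 1.
Enumerating the 16 input combinations, 12 give s5 = 1 and 4 give s5 = 0.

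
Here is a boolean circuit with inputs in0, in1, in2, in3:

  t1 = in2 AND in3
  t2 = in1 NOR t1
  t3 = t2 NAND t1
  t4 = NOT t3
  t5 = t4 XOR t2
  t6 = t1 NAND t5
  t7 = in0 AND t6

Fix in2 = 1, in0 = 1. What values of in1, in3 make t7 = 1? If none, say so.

in1=0, in3=1

t7 = in0 AND t6 must be 1, so both in0 = 1 and t6 = 1.
t6 = t1 NAND t5 must be 1, so at least one of t1, t5 is 0.
Check with in2 = 1, in0 = 1 and in1=0, in3=1:
t1 = in2 AND in3 = 1 AND 1 = 1
t2 = in1 NOR t1 = 0 NOR 1 = 0
t3 = t2 NAND t1 = 0 NAND 1 = 1
t4 = NOT t3 = NOT 1 = 0
t5 = t4 XOR t2 = 0 XOR 0 = 0
t6 = t1 NAND t5 = 1 NAND 0 = 1
t7 = in0 AND t6 = 1 AND 1 = 1
So t7 = 1.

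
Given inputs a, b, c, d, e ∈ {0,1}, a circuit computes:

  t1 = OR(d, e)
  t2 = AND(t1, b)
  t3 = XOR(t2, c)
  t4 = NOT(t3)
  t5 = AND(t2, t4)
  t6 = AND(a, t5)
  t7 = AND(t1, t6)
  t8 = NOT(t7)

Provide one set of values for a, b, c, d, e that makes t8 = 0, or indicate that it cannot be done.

t8 = NOT(t7) must be 0, so t7 = 1.
t7 = AND(t1, t6) must be 1, so both t1 = 1 and t6 = 1.
Check with a=1 b=1 c=1 d=0 e=1:
t1 = OR(d, e) = OR(0, 1) = 1
t2 = AND(t1, b) = AND(1, 1) = 1
t3 = XOR(t2, c) = XOR(1, 1) = 0
t4 = NOT(t3) = NOT 0 = 1
t5 = AND(t2, t4) = AND(1, 1) = 1
t6 = AND(a, t5) = AND(1, 1) = 1
t7 = AND(t1, t6) = AND(1, 1) = 1
t8 = NOT(t7) = NOT 1 = 0
So t8 = 0 as required.

a=1 b=1 c=1 d=0 e=1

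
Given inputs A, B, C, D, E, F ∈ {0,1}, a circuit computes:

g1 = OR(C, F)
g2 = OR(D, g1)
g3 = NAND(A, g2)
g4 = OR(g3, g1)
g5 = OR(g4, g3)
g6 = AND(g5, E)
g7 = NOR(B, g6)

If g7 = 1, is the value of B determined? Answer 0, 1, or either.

0

g7 = NOR(B, g6) must be 1, so both B = 0 and g6 = 0.
g6 = AND(g5, E) must be 0, so at least one of g5, E is 0.
Every assignment with g7 = 1 has B = 0; there are 17 such assignment(s).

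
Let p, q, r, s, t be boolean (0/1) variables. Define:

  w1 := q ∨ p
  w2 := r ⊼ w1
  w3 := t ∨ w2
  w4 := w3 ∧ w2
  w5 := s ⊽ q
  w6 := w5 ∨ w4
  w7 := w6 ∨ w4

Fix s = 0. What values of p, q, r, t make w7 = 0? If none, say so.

p=0, q=1, r=1, t=1

w7 = w6 ∨ w4 must be 0, so both w6 = 0 and w4 = 0.
w6 = w5 ∨ w4 must be 0, so both w5 = 0 and w4 = 0.
Check with s = 0 and p=0, q=1, r=1, t=1:
w1 = q ∨ p = 1 ∨ 0 = 1
w2 = r ⊼ w1 = 1 ⊼ 1 = 0
w3 = t ∨ w2 = 1 ∨ 0 = 1
w4 = w3 ∧ w2 = 1 ∧ 0 = 0
w5 = s ⊽ q = 0 ⊽ 1 = 0
w6 = w5 ∨ w4 = 0 ∨ 0 = 0
w7 = w6 ∨ w4 = 0 ∨ 0 = 0
So w7 = 0.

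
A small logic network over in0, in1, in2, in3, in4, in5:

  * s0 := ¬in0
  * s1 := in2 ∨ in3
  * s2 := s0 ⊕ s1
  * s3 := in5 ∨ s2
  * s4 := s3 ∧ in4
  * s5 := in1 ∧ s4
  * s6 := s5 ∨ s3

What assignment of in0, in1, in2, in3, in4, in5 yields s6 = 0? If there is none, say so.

in0=1, in1=0, in2=0, in3=0, in4=0, in5=0

s6 = s5 ∨ s3 must be 0, so both s5 = 0 and s3 = 0.
s5 = in1 ∧ s4 must be 0, so at least one of in1, s4 is 0.
Check with in0=1, in1=0, in2=0, in3=0, in4=0, in5=0:
s0 = ¬in0 = ¬1 = 0
s1 = in2 ∨ in3 = 0 ∨ 0 = 0
s2 = s0 ⊕ s1 = 0 ⊕ 0 = 0
s3 = in5 ∨ s2 = 0 ∨ 0 = 0
s4 = s3 ∧ in4 = 0 ∧ 0 = 0
s5 = in1 ∧ s4 = 0 ∧ 0 = 0
s6 = s5 ∨ s3 = 0 ∨ 0 = 0
So s6 = 0 as required.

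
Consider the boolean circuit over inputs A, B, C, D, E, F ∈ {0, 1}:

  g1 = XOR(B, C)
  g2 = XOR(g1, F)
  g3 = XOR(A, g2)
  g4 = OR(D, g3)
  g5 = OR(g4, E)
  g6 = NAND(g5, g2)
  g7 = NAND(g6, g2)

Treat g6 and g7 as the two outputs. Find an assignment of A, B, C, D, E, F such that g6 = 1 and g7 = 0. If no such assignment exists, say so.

Check with A=1, B=1, C=1, D=0, E=0, F=1:
g1 = XOR(B, C) = XOR(1, 1) = 0
g2 = XOR(g1, F) = XOR(0, 1) = 1
g3 = XOR(A, g2) = XOR(1, 1) = 0
g4 = OR(D, g3) = OR(0, 0) = 0
g5 = OR(g4, E) = OR(0, 0) = 0
g6 = NAND(g5, g2) = NAND(0, 1) = 1
g7 = NAND(g6, g2) = NAND(1, 1) = 0
So g6 = 1 and g7 = 0.

A=1, B=1, C=1, D=0, E=0, F=1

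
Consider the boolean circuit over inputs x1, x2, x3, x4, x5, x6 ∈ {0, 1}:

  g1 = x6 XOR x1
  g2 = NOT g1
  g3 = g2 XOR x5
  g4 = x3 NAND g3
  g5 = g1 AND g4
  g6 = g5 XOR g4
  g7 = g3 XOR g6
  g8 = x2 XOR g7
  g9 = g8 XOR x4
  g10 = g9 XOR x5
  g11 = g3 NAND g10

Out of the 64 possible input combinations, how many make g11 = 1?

g11 = g3 NAND g10 must be 1, so at least one of g3, g10 is 0.
Enumerating the 64 input combinations, 48 give g11 = 1 and 16 give g11 = 0.

48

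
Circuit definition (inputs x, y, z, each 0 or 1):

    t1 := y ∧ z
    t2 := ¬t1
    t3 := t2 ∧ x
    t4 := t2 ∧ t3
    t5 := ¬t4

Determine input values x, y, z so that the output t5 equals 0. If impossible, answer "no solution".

x=1, y=0, z=0

t5 = ¬t4 must be 0, so t4 = 1.
t4 = t2 ∧ t3 must be 1, so both t2 = 1 and t3 = 1.
t2 = ¬t1 must be 1, so t1 = 0.
Check with x=1, y=0, z=0:
t1 = y ∧ z = 0 ∧ 0 = 0
t2 = ¬t1 = ¬0 = 1
t3 = t2 ∧ x = 1 ∧ 1 = 1
t4 = t2 ∧ t3 = 1 ∧ 1 = 1
t5 = ¬t4 = ¬1 = 0
So t5 = 0 as required.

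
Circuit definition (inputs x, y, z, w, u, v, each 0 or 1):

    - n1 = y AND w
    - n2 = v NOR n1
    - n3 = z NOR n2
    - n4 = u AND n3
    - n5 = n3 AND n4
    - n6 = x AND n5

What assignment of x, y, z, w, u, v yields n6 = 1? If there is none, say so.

x=1, y=1, z=0, w=1, u=1, v=0

n6 = x AND n5 must be 1, so both x = 1 and n5 = 1.
n5 = n3 AND n4 must be 1, so both n3 = 1 and n4 = 1.
Check with x=1, y=1, z=0, w=1, u=1, v=0:
n1 = y AND w = 1 AND 1 = 1
n2 = v NOR n1 = 0 NOR 1 = 0
n3 = z NOR n2 = 0 NOR 0 = 1
n4 = u AND n3 = 1 AND 1 = 1
n5 = n3 AND n4 = 1 AND 1 = 1
n6 = x AND n5 = 1 AND 1 = 1
So n6 = 1 as required.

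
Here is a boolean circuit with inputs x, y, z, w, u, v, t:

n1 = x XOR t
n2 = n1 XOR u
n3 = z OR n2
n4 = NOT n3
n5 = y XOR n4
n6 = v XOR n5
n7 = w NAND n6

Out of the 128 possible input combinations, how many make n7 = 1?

n7 = w NAND n6 must be 1, so at least one of w, n6 is 0.
Enumerating the 128 input combinations, 96 give n7 = 1 and 32 give n7 = 0.

96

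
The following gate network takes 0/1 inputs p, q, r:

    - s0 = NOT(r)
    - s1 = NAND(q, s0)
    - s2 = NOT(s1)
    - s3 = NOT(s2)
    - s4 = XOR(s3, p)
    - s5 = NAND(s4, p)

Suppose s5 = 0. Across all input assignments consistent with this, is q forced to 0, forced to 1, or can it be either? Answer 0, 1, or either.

s5 = NAND(s4, p) must be 0, so both s4 = 1 and p = 1.
s4 = XOR(s3, p) must be 1, so s3 and p differ.
Every assignment with s5 = 0 has q = 1; there are 1 such assignment(s).
  p=1, q=1, r=0

1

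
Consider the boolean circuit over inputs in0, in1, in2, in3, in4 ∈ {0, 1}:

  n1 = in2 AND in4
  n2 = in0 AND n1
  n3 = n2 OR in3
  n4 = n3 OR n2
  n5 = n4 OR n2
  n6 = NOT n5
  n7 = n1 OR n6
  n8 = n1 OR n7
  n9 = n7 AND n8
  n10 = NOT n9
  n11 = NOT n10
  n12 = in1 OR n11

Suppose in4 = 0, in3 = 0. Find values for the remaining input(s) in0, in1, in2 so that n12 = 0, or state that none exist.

no solution exists

With in4 = 0, in3 = 0 fixed, none of the 8 settings of in0, in1, in2 give n12 = 0.
For example, with in0=1, in1=1, in2=1:
n1 = in2 AND in4 = 1 AND 0 = 0
n2 = in0 AND n1 = 1 AND 0 = 0
n3 = n2 OR in3 = 0 OR 0 = 0
n4 = n3 OR n2 = 0 OR 0 = 0
n5 = n4 OR n2 = 0 OR 0 = 0
n6 = NOT n5 = NOT 0 = 1
n7 = n1 OR n6 = 0 OR 1 = 1
n8 = n1 OR n7 = 0 OR 1 = 1
n9 = n7 AND n8 = 1 AND 1 = 1
n10 = NOT n9 = NOT 1 = 0
n11 = NOT n10 = NOT 0 = 1
n12 = in1 OR n11 = 1 OR 1 = 1
giving n12 = 1 ≠ 0.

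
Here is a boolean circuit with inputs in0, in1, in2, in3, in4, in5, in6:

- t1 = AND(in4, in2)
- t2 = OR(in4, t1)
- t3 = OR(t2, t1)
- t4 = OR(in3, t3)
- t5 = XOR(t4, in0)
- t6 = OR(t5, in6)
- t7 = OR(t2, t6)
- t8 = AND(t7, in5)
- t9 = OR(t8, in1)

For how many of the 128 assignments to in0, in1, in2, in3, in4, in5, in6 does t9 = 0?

36

t9 = OR(t8, in1) must be 0, so both t8 = 0 and in1 = 0.
t8 = AND(t7, in5) must be 0, so at least one of t7, in5 is 0.
Enumerating the 128 input combinations, 36 give t9 = 0 and 92 give t9 = 1.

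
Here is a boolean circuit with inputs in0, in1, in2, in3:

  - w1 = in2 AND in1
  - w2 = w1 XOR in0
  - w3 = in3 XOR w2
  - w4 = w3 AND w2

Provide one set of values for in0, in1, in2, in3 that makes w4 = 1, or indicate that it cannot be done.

in0=0, in1=1, in2=1, in3=0

Check with in0=0, in1=1, in2=1, in3=0:
w1 = in2 AND in1 = 1 AND 1 = 1
w2 = w1 XOR in0 = 1 XOR 0 = 1
w3 = in3 XOR w2 = 0 XOR 1 = 1
w4 = w3 AND w2 = 1 AND 1 = 1
So w4 = 1 as required.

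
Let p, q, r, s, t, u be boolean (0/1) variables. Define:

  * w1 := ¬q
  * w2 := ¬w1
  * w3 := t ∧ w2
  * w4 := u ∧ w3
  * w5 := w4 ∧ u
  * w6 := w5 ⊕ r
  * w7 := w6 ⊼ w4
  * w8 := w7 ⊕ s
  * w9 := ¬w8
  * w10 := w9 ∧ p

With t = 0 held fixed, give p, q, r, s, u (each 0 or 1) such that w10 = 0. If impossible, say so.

w10 = w9 ∧ p must be 0, so at least one of w9, p is 0.
Check with t = 0 and p=0, q=0, r=1, s=1, u=0:
w1 = ¬q = ¬0 = 1
w2 = ¬w1 = ¬1 = 0
w3 = t ∧ w2 = 0 ∧ 0 = 0
w4 = u ∧ w3 = 0 ∧ 0 = 0
w5 = w4 ∧ u = 0 ∧ 0 = 0
w6 = w5 ⊕ r = 0 ⊕ 1 = 1
w7 = w6 ⊼ w4 = 1 ⊼ 0 = 1
w8 = w7 ⊕ s = 1 ⊕ 1 = 0
w9 = ¬w8 = ¬0 = 1
w10 = w9 ∧ p = 1 ∧ 0 = 0
So w10 = 0.

p=0, q=0, r=1, s=1, u=0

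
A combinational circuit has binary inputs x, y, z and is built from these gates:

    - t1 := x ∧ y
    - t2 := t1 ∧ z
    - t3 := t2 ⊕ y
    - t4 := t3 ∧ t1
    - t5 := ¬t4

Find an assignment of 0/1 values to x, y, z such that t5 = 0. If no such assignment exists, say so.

x=1, y=1, z=0

t5 = ¬t4 must be 0, so t4 = 1.
t4 = t3 ∧ t1 must be 1, so both t3 = 1 and t1 = 1.
t3 = t2 ⊕ y must be 1, so t2 and y differ.
Check with x=1, y=1, z=0:
t1 = x ∧ y = 1 ∧ 1 = 1
t2 = t1 ∧ z = 1 ∧ 0 = 0
t3 = t2 ⊕ y = 0 ⊕ 1 = 1
t4 = t3 ∧ t1 = 1 ∧ 1 = 1
t5 = ¬t4 = ¬1 = 0
So t5 = 0 as required.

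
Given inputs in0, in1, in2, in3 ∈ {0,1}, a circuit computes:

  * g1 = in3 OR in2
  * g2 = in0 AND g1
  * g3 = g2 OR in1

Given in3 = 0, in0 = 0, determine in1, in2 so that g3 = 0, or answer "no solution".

Check with in3 = 0, in0 = 0 and in1=0, in2=0:
g1 = in3 OR in2 = 0 OR 0 = 0
g2 = in0 AND g1 = 0 AND 0 = 0
g3 = g2 OR in1 = 0 OR 0 = 0
So g3 = 0.

in1=0, in2=0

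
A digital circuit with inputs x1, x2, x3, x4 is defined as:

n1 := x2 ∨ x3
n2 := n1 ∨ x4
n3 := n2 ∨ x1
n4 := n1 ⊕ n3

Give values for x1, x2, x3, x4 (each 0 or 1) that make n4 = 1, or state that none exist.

n4 = n1 ⊕ n3 must be 1, so n1 and n3 differ.
Check with x1=1, x2=0, x3=0, x4=1:
n1 = x2 ∨ x3 = 0 ∨ 0 = 0
n2 = n1 ∨ x4 = 0 ∨ 1 = 1
n3 = n2 ∨ x1 = 1 ∨ 1 = 1
n4 = n1 ⊕ n3 = 0 ⊕ 1 = 1
So n4 = 1 as required.

x1=1, x2=0, x3=0, x4=1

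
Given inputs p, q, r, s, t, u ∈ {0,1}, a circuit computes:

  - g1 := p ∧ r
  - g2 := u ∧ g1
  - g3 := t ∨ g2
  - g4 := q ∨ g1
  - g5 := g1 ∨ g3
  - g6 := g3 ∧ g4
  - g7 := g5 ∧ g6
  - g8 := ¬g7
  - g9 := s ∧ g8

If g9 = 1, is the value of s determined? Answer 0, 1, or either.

g9 = s ∧ g8 must be 1, so both s = 1 and g8 = 1.
g8 = ¬g7 must be 1, so g7 = 0.
Every assignment with g9 = 1 has s = 1; there are 20 such assignment(s).

1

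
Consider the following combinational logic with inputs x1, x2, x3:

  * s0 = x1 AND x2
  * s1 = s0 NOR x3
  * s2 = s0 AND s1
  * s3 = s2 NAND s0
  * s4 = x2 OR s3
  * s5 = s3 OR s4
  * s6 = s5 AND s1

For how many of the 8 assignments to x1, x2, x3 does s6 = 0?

s6 = s5 AND s1 must be 0, so at least one of s5, s1 is 0.
Enumerating the 8 input combinations, 5 give s6 = 0 and 3 give s6 = 1.

5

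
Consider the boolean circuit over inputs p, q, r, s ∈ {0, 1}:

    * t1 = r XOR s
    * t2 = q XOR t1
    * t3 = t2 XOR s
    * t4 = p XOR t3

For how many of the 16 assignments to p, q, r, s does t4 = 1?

t4 = p XOR t3 must be 1, so p and t3 differ.
Enumerating the 16 input combinations, 8 give t4 = 1 and 8 give t4 = 0.

8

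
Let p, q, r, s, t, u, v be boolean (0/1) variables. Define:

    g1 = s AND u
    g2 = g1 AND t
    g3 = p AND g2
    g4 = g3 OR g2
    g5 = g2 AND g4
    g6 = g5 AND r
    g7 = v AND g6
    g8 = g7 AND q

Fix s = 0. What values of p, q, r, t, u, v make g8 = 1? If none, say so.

no solution exists

With s = 0 fixed, none of the 64 settings of p, q, r, t, u, v give g8 = 1.
For example, with p=1, q=0, r=0, t=0, u=1, v=0:
g1 = s AND u = 0 AND 1 = 0
g2 = g1 AND t = 0 AND 0 = 0
g3 = p AND g2 = 1 AND 0 = 0
g4 = g3 OR g2 = 0 OR 0 = 0
g5 = g2 AND g4 = 0 AND 0 = 0
g6 = g5 AND r = 0 AND 0 = 0
g7 = v AND g6 = 0 AND 0 = 0
g8 = g7 AND q = 0 AND 0 = 0
giving g8 = 0 ≠ 1.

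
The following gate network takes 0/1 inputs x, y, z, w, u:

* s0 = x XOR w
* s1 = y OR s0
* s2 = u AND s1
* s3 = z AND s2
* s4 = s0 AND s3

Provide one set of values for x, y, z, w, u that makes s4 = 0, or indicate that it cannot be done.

x=1, y=1, z=0, w=0, u=1

s4 = s0 AND s3 must be 0, so at least one of s0, s3 is 0.
Check with x=1, y=1, z=0, w=0, u=1:
s0 = x XOR w = 1 XOR 0 = 1
s1 = y OR s0 = 1 OR 1 = 1
s2 = u AND s1 = 1 AND 1 = 1
s3 = z AND s2 = 0 AND 1 = 0
s4 = s0 AND s3 = 1 AND 0 = 0
So s4 = 0 as required.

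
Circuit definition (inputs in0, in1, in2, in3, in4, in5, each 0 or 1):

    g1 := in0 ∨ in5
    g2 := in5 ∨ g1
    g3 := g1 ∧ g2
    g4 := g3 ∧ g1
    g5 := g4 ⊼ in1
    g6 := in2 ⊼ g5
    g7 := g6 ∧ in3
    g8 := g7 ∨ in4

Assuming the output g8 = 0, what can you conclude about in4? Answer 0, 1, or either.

g8 = g7 ∨ in4 must be 0, so both g7 = 0 and in4 = 0.
Every assignment with g8 = 0 has in4 = 0; there are 21 such assignment(s).

0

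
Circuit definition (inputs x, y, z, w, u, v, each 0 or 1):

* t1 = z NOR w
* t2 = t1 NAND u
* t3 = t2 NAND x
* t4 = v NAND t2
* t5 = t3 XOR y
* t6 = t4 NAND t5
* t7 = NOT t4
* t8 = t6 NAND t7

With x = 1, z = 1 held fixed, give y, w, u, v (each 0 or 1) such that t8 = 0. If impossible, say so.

y=1, w=0, u=1, v=1

Check with x = 1, z = 1 and y=1, w=0, u=1, v=1:
t1 = z NOR w = 1 NOR 0 = 0
t2 = t1 NAND u = 0 NAND 1 = 1
t3 = t2 NAND x = 1 NAND 1 = 0
t4 = v NAND t2 = 1 NAND 1 = 0
t5 = t3 XOR y = 0 XOR 1 = 1
t6 = t4 NAND t5 = 0 NAND 1 = 1
t7 = NOT t4 = NOT 0 = 1
t8 = t6 NAND t7 = 1 NAND 1 = 0
So t8 = 0.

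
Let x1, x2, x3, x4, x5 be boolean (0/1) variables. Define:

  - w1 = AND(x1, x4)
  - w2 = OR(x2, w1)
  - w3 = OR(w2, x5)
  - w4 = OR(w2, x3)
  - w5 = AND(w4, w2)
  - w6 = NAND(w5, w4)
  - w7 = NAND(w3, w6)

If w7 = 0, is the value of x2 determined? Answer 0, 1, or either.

0

w7 = NAND(w3, w6) must be 0, so both w3 = 1 and w6 = 1.
w3 = OR(w2, x5) must be 1, so at least one of w2, x5 is 1.
Every assignment with w7 = 0 has x2 = 0; there are 6 such assignment(s).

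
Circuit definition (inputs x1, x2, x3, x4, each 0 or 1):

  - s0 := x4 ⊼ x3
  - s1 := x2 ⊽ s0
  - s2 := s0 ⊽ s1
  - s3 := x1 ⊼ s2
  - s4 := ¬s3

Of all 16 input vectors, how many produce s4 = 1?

1

s4 = ¬s3 must be 1, so s3 = 0.
Satisfying assignments:
  x1=1, x2=1, x3=1, x4=1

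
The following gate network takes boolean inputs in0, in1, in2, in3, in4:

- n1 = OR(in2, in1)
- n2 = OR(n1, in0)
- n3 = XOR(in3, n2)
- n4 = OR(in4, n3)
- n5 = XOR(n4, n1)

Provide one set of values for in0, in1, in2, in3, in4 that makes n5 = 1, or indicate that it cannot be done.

in0=0, in1=0, in2=1, in3=1, in4=0

n5 = XOR(n4, n1) must be 1, so n4 and n1 differ.
Check with in0=0, in1=0, in2=1, in3=1, in4=0:
n1 = OR(in2, in1) = OR(1, 0) = 1
n2 = OR(n1, in0) = OR(1, 0) = 1
n3 = XOR(in3, n2) = XOR(1, 1) = 0
n4 = OR(in4, n3) = OR(0, 0) = 0
n5 = XOR(n4, n1) = XOR(0, 1) = 1
So n5 = 1 as required.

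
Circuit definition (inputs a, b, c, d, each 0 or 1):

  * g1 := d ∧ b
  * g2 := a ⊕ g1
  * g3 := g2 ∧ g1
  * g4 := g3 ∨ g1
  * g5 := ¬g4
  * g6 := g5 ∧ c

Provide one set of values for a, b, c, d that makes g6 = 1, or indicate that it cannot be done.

g6 = g5 ∧ c must be 1, so both g5 = 1 and c = 1.
g5 = ¬g4 must be 1, so g4 = 0.
Check with a=1, b=1, c=1, d=0:
g1 = d ∧ b = 0 ∧ 1 = 0
g2 = a ⊕ g1 = 1 ⊕ 0 = 1
g3 = g2 ∧ g1 = 1 ∧ 0 = 0
g4 = g3 ∨ g1 = 0 ∨ 0 = 0
g5 = ¬g4 = ¬0 = 1
g6 = g5 ∧ c = 1 ∧ 1 = 1
So g6 = 1 as required.

a=1, b=1, c=1, d=0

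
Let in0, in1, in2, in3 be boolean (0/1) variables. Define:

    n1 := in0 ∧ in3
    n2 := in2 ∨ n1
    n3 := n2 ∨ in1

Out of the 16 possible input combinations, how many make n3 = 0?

3

n3 = n2 ∨ in1 must be 0, so both n2 = 0 and in1 = 0.
Satisfying assignments:
  in0=0, in1=0, in2=0, in3=0
  in0=0, in1=0, in2=0, in3=1
  in0=1, in1=0, in2=0, in3=0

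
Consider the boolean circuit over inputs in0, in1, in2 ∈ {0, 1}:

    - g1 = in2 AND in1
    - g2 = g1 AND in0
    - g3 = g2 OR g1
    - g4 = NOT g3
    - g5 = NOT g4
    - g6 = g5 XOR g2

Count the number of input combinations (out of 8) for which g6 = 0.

7

g6 = g5 XOR g2 must be 0, so g5 and g2 are equal.
Enumerating the 8 input combinations, 7 give g6 = 0 and 1 give g6 = 1.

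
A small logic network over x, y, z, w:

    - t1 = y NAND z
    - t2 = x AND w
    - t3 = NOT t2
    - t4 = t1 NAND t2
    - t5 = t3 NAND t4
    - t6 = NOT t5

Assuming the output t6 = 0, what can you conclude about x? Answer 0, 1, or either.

t6 = NOT t5 must be 0, so t5 = 1.
Every assignment with t6 = 0 has x = 1; there are 4 such assignment(s).
  x=1, y=0, z=0, w=1
  x=1, y=0, z=1, w=1
  x=1, y=1, z=0, w=1
  x=1, y=1, z=1, w=1

1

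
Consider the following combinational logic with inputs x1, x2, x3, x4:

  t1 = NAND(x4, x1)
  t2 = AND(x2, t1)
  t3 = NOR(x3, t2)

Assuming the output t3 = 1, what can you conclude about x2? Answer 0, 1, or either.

Both values of x2 occur among assignments with t3 = 1:
  x2=0: x1=0, x2=0, x3=0, x4=0
  x2=1: x1=1, x2=1, x3=0, x4=1

either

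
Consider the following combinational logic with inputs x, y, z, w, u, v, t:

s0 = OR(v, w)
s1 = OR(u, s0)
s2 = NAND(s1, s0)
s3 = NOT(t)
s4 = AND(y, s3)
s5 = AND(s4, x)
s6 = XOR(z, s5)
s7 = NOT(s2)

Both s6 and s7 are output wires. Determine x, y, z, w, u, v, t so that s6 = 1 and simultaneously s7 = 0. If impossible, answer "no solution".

x=1, y=0, z=1, w=0, u=0, v=0, t=1

Check with x=1, y=0, z=1, w=0, u=0, v=0, t=1:
s0 = OR(v, w) = OR(0, 0) = 0
s1 = OR(u, s0) = OR(0, 0) = 0
s2 = NAND(s1, s0) = NAND(0, 0) = 1
s3 = NOT(t) = NOT 1 = 0
s4 = AND(y, s3) = AND(0, 0) = 0
s5 = AND(s4, x) = AND(0, 1) = 0
s6 = XOR(z, s5) = XOR(1, 0) = 1
s7 = NOT(s2) = NOT 1 = 0
So s6 = 1 and s7 = 0.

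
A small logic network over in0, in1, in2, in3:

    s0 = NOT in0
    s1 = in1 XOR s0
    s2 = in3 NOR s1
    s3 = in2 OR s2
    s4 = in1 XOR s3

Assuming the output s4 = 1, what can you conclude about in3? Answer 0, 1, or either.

Both values of in3 occur among assignments with s4 = 1:
  in3=0: in0=0, in1=0, in2=1, in3=0
  in3=1: in0=0, in1=0, in2=1, in3=1

either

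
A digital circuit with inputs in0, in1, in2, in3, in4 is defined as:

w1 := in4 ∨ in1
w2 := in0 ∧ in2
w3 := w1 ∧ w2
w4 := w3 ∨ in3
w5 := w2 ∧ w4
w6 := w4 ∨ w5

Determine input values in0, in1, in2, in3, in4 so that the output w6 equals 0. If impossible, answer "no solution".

w6 = w4 ∨ w5 must be 0, so both w4 = 0 and w5 = 0.
w4 = w3 ∨ in3 must be 0, so both w3 = 0 and in3 = 0.
Check with in0=0 in1=1 in2=0 in3=0 in4=0:
w1 = in4 ∨ in1 = 0 ∨ 1 = 1
w2 = in0 ∧ in2 = 0 ∧ 0 = 0
w3 = w1 ∧ w2 = 1 ∧ 0 = 0
w4 = w3 ∨ in3 = 0 ∨ 0 = 0
w5 = w2 ∧ w4 = 0 ∧ 0 = 0
w6 = w4 ∨ w5 = 0 ∨ 0 = 0
So w6 = 0 as required.

in0=0 in1=1 in2=0 in3=0 in4=0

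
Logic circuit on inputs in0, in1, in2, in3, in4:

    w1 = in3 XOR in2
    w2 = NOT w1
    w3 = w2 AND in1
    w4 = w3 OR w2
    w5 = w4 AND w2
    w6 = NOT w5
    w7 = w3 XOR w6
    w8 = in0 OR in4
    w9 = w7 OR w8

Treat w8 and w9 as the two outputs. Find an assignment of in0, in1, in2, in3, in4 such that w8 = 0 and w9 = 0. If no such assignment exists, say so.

in0=0 in1=0 in2=1 in3=1 in4=0

Check with in0=0 in1=0 in2=1 in3=1 in4=0:
w1 = in3 XOR in2 = 1 XOR 1 = 0
w2 = NOT w1 = NOT 0 = 1
w3 = w2 AND in1 = 1 AND 0 = 0
w4 = w3 OR w2 = 0 OR 1 = 1
w5 = w4 AND w2 = 1 AND 1 = 1
w6 = NOT w5 = NOT 1 = 0
w7 = w3 XOR w6 = 0 XOR 0 = 0
w8 = in0 OR in4 = 0 OR 0 = 0
w9 = w7 OR w8 = 0 OR 0 = 0
So w8 = 0 and w9 = 0.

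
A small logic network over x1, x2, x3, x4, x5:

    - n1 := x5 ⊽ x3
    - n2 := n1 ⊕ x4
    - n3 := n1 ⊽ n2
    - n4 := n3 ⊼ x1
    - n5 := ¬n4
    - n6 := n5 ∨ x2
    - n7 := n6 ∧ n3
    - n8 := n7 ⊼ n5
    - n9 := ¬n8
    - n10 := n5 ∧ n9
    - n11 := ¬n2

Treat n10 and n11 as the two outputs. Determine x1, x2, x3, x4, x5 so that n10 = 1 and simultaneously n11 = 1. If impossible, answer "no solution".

x1=1, x2=0, x3=1, x4=0, x5=0

Check with x1=1, x2=0, x3=1, x4=0, x5=0:
n1 = x5 ⊽ x3 = 0 ⊽ 1 = 0
n2 = n1 ⊕ x4 = 0 ⊕ 0 = 0
n3 = n1 ⊽ n2 = 0 ⊽ 0 = 1
n4 = n3 ⊼ x1 = 1 ⊼ 1 = 0
n5 = ¬n4 = ¬0 = 1
n6 = n5 ∨ x2 = 1 ∨ 0 = 1
n7 = n6 ∧ n3 = 1 ∧ 1 = 1
n8 = n7 ⊼ n5 = 1 ⊼ 1 = 0
n9 = ¬n8 = ¬0 = 1
n10 = n5 ∧ n9 = 1 ∧ 1 = 1
n11 = ¬n2 = ¬0 = 1
So n10 = 1 and n11 = 1.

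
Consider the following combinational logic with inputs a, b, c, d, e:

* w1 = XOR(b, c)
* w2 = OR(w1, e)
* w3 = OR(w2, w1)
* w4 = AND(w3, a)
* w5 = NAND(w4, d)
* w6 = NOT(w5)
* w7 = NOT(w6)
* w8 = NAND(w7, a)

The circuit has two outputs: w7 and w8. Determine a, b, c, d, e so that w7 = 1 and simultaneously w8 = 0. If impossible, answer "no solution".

Check with a=1, b=0, c=1, d=0, e=0:
w1 = XOR(b, c) = XOR(0, 1) = 1
w2 = OR(w1, e) = OR(1, 0) = 1
w3 = OR(w2, w1) = OR(1, 1) = 1
w4 = AND(w3, a) = AND(1, 1) = 1
w5 = NAND(w4, d) = NAND(1, 0) = 1
w6 = NOT(w5) = NOT 1 = 0
w7 = NOT(w6) = NOT 0 = 1
w8 = NAND(w7, a) = NAND(1, 1) = 0
So w7 = 1 and w8 = 0.

a=1, b=0, c=1, d=0, e=0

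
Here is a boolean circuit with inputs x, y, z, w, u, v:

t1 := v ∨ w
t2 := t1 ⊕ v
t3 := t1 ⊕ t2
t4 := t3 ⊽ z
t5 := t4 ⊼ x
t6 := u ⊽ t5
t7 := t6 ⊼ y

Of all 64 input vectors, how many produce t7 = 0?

t7 = t6 ⊼ y must be 0, so both t6 = 1 and y = 1.
t6 = u ⊽ t5 must be 1, so both u = 0 and t5 = 0.
Satisfying assignments:
  x=1, y=1, z=0, w=0, u=0, v=0
  x=1, y=1, z=0, w=1, u=0, v=0

2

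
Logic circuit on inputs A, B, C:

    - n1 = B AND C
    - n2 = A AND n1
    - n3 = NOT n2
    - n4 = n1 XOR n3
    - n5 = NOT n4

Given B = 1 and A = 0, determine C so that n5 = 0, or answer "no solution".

n5 = NOT n4 must be 0, so n4 = 1.
Check with B = 1 and A = 0 and C=0:
n1 = B AND C = 1 AND 0 = 0
n2 = A AND n1 = 0 AND 0 = 0
n3 = NOT n2 = NOT 0 = 1
n4 = n1 XOR n3 = 0 XOR 1 = 1
n5 = NOT n4 = NOT 1 = 0
So n5 = 0.

C=0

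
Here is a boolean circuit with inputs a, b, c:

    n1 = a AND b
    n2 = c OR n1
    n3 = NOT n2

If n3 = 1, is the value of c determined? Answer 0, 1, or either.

n3 = NOT n2 must be 1, so n2 = 0.
Every assignment with n3 = 1 has c = 0; there are 3 such assignment(s).
  a=0, b=0, c=0
  a=0, b=1, c=0
  a=1, b=0, c=0

0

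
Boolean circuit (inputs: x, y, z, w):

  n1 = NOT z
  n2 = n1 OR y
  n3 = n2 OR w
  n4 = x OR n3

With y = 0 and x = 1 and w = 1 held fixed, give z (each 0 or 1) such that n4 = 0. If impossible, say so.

no solution exists

With y = 0 and x = 1 and w = 1 fixed, none of the 2 settings of z give n4 = 0.
For example, with z=1:
n1 = NOT z = NOT 1 = 0
n2 = n1 OR y = 0 OR 0 = 0
n3 = n2 OR w = 0 OR 1 = 1
n4 = x OR n3 = 1 OR 1 = 1
giving n4 = 1 ≠ 0.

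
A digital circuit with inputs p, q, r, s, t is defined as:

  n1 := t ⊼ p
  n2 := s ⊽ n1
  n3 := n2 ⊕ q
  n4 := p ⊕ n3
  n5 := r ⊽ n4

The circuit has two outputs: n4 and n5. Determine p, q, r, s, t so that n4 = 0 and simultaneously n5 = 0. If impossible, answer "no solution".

p=1, q=0, r=1, s=0, t=1

Check with p=1, q=0, r=1, s=0, t=1:
n1 = t ⊼ p = 1 ⊼ 1 = 0
n2 = s ⊽ n1 = 0 ⊽ 0 = 1
n3 = n2 ⊕ q = 1 ⊕ 0 = 1
n4 = p ⊕ n3 = 1 ⊕ 1 = 0
n5 = r ⊽ n4 = 1 ⊽ 0 = 0
So n4 = 0 and n5 = 0.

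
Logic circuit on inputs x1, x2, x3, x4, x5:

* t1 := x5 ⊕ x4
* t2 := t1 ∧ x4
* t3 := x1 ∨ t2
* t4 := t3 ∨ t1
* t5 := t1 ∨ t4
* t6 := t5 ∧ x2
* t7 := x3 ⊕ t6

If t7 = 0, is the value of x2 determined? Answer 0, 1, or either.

Both values of x2 occur among assignments with t7 = 0:
  x2=0: x1=0, x2=0, x3=0, x4=0, x5=0
  x2=1: x1=0, x2=1, x3=0, x4=0, x5=0

either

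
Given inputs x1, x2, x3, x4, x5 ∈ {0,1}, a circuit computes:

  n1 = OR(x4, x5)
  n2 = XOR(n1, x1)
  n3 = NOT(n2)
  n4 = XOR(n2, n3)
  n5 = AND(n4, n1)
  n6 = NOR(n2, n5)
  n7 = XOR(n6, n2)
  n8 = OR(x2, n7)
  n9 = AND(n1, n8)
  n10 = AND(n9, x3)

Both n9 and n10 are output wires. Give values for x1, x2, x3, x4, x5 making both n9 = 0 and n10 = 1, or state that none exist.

no solution exists

Across all 32 input combinations, none give both n9 = 0 and n10 = 1.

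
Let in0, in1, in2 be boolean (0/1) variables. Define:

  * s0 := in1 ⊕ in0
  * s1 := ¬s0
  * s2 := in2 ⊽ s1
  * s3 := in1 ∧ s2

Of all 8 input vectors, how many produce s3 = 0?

s3 = in1 ∧ s2 must be 0, so at least one of in1, s2 is 0.
Enumerating the 8 input combinations, 7 give s3 = 0 and 1 give s3 = 1.

7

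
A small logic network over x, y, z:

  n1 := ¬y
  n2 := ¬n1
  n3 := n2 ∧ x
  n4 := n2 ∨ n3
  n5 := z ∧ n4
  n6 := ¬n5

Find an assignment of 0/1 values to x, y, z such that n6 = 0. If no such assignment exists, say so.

n6 = ¬n5 must be 0, so n5 = 1.
n5 = z ∧ n4 must be 1, so both z = 1 and n4 = 1.
Check with x=0, y=1, z=1:
n1 = ¬y = ¬1 = 0
n2 = ¬n1 = ¬0 = 1
n3 = n2 ∧ x = 1 ∧ 0 = 0
n4 = n2 ∨ n3 = 1 ∨ 0 = 1
n5 = z ∧ n4 = 1 ∧ 1 = 1
n6 = ¬n5 = ¬1 = 0
So n6 = 0 as required.

x=0, y=1, z=1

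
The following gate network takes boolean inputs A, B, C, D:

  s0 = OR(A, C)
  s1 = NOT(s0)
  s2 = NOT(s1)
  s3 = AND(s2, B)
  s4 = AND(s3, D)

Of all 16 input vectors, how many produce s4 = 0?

s4 = AND(s3, D) must be 0, so at least one of s3, D is 0.
Enumerating the 16 input combinations, 13 give s4 = 0 and 3 give s4 = 1.

13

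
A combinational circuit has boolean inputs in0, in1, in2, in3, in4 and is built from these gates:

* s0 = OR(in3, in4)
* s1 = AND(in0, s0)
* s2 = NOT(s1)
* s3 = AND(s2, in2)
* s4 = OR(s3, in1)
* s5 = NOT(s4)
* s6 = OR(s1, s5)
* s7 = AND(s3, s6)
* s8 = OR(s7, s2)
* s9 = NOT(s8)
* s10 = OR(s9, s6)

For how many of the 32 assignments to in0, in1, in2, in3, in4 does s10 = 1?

s10 = OR(s9, s6) must be 1, so at least one of s9, s6 is 1.
Enumerating the 32 input combinations, 17 give s10 = 1 and 15 give s10 = 0.

17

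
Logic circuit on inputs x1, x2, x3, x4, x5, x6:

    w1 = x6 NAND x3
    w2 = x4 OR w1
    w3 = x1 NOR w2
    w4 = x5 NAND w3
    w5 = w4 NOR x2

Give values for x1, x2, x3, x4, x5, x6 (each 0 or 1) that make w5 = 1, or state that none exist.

Check with x1=0 x2=0 x3=1 x4=0 x5=1 x6=1:
w1 = x6 NAND x3 = 1 NAND 1 = 0
w2 = x4 OR w1 = 0 OR 0 = 0
w3 = x1 NOR w2 = 0 NOR 0 = 1
w4 = x5 NAND w3 = 1 NAND 1 = 0
w5 = w4 NOR x2 = 0 NOR 0 = 1
So w5 = 1 as required.

x1=0 x2=0 x3=1 x4=0 x5=1 x6=1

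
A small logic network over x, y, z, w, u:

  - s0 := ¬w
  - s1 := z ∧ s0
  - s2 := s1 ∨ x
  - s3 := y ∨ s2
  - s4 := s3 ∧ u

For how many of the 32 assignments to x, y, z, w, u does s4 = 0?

19

s4 = s3 ∧ u must be 0, so at least one of s3, u is 0.
Enumerating the 32 input combinations, 19 give s4 = 0 and 13 give s4 = 1.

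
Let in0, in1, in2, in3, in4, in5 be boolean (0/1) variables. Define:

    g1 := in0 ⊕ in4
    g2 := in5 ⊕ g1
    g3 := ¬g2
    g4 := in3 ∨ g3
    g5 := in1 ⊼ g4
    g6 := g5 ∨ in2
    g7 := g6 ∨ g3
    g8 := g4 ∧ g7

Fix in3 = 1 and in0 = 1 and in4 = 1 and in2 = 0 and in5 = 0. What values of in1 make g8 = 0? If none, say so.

no solution exists

With in3 = 1 and in0 = 1 and in4 = 1 and in2 = 0 and in5 = 0 fixed, none of the 2 settings of in1 give g8 = 0.
For example, with in1=1:
g1 = in0 ⊕ in4 = 1 ⊕ 1 = 0
g2 = in5 ⊕ g1 = 0 ⊕ 0 = 0
g3 = ¬g2 = ¬0 = 1
g4 = in3 ∨ g3 = 1 ∨ 1 = 1
g5 = in1 ⊼ g4 = 1 ⊼ 1 = 0
g6 = g5 ∨ in2 = 0 ∨ 0 = 0
g7 = g6 ∨ g3 = 0 ∨ 1 = 1
g8 = g4 ∧ g7 = 1 ∧ 1 = 1
giving g8 = 1 ≠ 0.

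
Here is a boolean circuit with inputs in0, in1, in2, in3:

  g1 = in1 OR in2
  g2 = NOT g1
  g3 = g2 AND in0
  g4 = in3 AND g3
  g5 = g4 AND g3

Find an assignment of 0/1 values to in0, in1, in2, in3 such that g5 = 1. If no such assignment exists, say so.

Check with in0=1, in1=0, in2=0, in3=1:
g1 = in1 OR in2 = 0 OR 0 = 0
g2 = NOT g1 = NOT 0 = 1
g3 = g2 AND in0 = 1 AND 1 = 1
g4 = in3 AND g3 = 1 AND 1 = 1
g5 = g4 AND g3 = 1 AND 1 = 1
So g5 = 1 as required.

in0=1, in1=0, in2=0, in3=1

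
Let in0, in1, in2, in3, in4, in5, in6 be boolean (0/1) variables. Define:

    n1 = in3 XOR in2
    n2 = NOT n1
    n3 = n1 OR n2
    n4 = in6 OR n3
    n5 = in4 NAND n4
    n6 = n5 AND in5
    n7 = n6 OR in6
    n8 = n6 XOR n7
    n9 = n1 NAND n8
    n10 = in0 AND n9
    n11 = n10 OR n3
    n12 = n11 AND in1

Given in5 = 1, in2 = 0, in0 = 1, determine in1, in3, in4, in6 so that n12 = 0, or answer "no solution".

in1=0, in3=0, in4=0, in6=1

n12 = n11 AND in1 must be 0, so at least one of n11, in1 is 0.
Check with in5 = 1, in2 = 0, in0 = 1 and in1=0, in3=0, in4=0, in6=1:
n1 = in3 XOR in2 = 0 XOR 0 = 0
n2 = NOT n1 = NOT 0 = 1
n3 = n1 OR n2 = 0 OR 1 = 1
n4 = in6 OR n3 = 1 OR 1 = 1
n5 = in4 NAND n4 = 0 NAND 1 = 1
n6 = n5 AND in5 = 1 AND 1 = 1
n7 = n6 OR in6 = 1 OR 1 = 1
n8 = n6 XOR n7 = 1 XOR 1 = 0
n9 = n1 NAND n8 = 0 NAND 0 = 1
n10 = in0 AND n9 = 1 AND 1 = 1
n11 = n10 OR n3 = 1 OR 1 = 1
n12 = n11 AND in1 = 1 AND 0 = 0
So n12 = 0.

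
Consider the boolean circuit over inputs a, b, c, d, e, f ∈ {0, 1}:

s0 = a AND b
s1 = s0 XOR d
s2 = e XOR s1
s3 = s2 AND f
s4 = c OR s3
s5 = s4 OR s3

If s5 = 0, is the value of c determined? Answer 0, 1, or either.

0

s5 = s4 OR s3 must be 0, so both s4 = 0 and s3 = 0.
s4 = c OR s3 must be 0, so both c = 0 and s3 = 0.
Every assignment with s5 = 0 has c = 0; there are 24 such assignment(s).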